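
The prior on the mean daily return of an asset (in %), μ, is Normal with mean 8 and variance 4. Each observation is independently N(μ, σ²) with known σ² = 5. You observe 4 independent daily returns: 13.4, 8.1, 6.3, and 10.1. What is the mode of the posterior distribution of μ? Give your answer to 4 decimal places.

n = 4; x̄ = (13.4 + 8.1 + 6.3 + 10.1)/4 = 37.9/4 = 9.475.
For a Normal prior and Normal likelihood with known variance, the posterior is Normal; its mode equals its mean, the precision-weighted average.
Prior precision 1/σ₀² = 1/4 = 0.25; data precision n/σ² = 4/5 = 0.8.
μ̂ = (0.25·8 + 0.8·9.475) / (0.25 + 0.8) = 9.58/1.05 = 958/105 ≈ 9.1238.

μ̂_MAP = 9.1238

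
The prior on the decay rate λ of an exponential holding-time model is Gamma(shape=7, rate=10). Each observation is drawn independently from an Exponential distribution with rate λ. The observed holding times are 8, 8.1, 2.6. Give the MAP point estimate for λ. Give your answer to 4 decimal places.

The Exponential(rate=λ) likelihood is ∝ λ^n e^(−λΣtᵢ). Here n = 3 and Σtᵢ = 8 + 8.1 + 2.6 = 18.7.
Posterior ∝ λ^6e^(−10λ) · λ^3e^(−18.7λ) = λ^9e^(−28.7λ), i.e. Gamma(10, 28.7).
Mode = (a−1)/b = 9/28.7 ≈ 0.3136.

λ̂_MAP = 0.3136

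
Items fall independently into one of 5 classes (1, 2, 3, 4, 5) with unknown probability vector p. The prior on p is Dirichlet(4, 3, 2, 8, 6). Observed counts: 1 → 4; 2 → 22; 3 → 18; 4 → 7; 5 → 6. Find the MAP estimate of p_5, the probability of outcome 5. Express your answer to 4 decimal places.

MAP estimate: 0.1467

The posterior is Dirichlet(αᵢ + nᵢ) = Dirichlet(8, 25, 20, 15, 12).
For a Dirichlet(a₁,…,a_K) with all aᵢ > 1, the mode has j-th component (aⱼ − 1)/(Σaᵢ − K).
Here Σaᵢ = 80 and K = 5, so p_5 = (12 − 1)/(80 − 5) = 11/75 ≈ 0.1467.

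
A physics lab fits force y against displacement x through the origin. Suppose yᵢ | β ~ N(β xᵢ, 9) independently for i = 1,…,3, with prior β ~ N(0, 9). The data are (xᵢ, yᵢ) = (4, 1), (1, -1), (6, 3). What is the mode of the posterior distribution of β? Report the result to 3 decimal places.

β̂_MAP = 0.389

log p(β | y) = −Σ(yᵢ − βxᵢ)²/(2·9) − β²/(2·9) + const.
Setting the derivative to zero: Σxᵢ(yᵢ − βxᵢ)/9 − β/9 = 0, so β = Σxᵢyᵢ / (Σxᵢ² + σ²/τ²).
Σxᵢyᵢ = 4·1 + 1·(-1) + 6·3 = 21; Σxᵢ² = 53; σ²/τ² = 1.
β̂_MAP = 21 / (53 + 1) = 21/54 ≈ 0.389.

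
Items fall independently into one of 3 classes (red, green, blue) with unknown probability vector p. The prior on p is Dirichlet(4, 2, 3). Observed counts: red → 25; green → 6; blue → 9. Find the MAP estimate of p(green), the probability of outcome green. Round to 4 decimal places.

MAP estimate of p(green) = 0.1522

The posterior is Dirichlet(αᵢ + nᵢ) = Dirichlet(29, 8, 12).
For a Dirichlet(a₁,…,a_K) with all aᵢ > 1, the mode has j-th component (aⱼ − 1)/(Σaᵢ − K).
Here Σaᵢ = 49 and K = 3, so p(green) = (8 − 1)/(49 − 3) = 7/46 ≈ 0.1522.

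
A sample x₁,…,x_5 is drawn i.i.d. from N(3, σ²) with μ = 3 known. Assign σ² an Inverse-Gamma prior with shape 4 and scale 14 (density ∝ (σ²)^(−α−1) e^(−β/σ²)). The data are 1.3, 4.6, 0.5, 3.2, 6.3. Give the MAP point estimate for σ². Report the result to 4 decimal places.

σ̂²_MAP = 3.3753

Sum of squared deviations about the known mean: SS = (1.3−3)² + (4.6−3)² + (0.5−3)² + (3.2−3)² + (6.3−3)² = 22.63.
The Normal likelihood contributes (σ²)^(−n/2) exp(−SS/(2σ²)), so the posterior is Inverse-Gamma(α + n/2, β + SS/2) = Inverse-Gamma(6.5, 25.315).
The mode of Inverse-Gamma(a, b) is b/(a+1) = 25.315/7.5 ≈ 3.3753.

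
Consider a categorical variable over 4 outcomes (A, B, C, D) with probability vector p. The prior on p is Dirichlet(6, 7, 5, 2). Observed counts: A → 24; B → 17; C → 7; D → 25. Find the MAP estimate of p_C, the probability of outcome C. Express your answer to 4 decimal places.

MAP estimate of p_C = 0.1236

The posterior is Dirichlet(αᵢ + nᵢ) = Dirichlet(30, 24, 12, 27).
For a Dirichlet(a₁,…,a_K) with all aᵢ > 1, the mode has j-th component (aⱼ − 1)/(Σaᵢ − K).
Here Σaᵢ = 93 and K = 4, so p_C = (12 − 1)/(93 − 4) = 11/89 ≈ 0.1236.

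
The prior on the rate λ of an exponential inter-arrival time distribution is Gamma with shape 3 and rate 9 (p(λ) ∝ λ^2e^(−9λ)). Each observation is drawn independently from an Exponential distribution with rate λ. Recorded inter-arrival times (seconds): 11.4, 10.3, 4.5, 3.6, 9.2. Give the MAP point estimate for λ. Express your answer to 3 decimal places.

The Exponential(rate=λ) likelihood is ∝ λ^n e^(−λΣtᵢ). Here n = 5 and Σtᵢ = 11.4 + 10.3 + 4.5 + 3.6 + 9.2 = 39.
Posterior ∝ λ^2e^(−9λ) · λ^5e^(−39λ) = λ^7e^(−48λ), i.e. Gamma(8, 48).
Mode = (a−1)/b = 7/48 ≈ 0.146.

λ̂_MAP = 0.146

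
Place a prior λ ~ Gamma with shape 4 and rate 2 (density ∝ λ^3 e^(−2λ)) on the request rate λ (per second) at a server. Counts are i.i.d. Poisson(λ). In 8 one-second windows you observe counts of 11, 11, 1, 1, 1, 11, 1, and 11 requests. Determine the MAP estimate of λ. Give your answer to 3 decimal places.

λ̂_MAP = 5.100

Σxᵢ = 11+11+1+1+1+11+1+11 = 48, with n = 8.
Posterior ∝ λ^3e^(−2λ) · λ^48e^(−8λ) = λ^51e^(−10λ), i.e. Gamma(shape=52, rate=10).
The mode of a Gamma(a, b) with a ≥ 1 (shape–rate) is (a−1)/b = 51/10 ≈ 5.100.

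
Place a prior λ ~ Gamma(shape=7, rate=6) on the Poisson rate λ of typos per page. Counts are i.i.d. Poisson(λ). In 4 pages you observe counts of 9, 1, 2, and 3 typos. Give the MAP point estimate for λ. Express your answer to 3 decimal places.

λ̂_MAP = 2.100

Σxᵢ = 9+1+2+3 = 15, with n = 4.
Posterior ∝ λ^6e^(−6λ) · λ^15e^(−4λ) = λ^21e^(−10λ), i.e. Gamma(shape=22, rate=10).
The mode of a Gamma(a, b) with a ≥ 1 (shape–rate) is (a−1)/b = 21/10 ≈ 2.100.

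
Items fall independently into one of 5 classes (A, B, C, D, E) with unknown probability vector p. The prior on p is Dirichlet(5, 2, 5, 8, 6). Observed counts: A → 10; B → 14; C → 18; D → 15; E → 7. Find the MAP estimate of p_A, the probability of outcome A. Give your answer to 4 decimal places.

The posterior is Dirichlet(αᵢ + nᵢ) = Dirichlet(15, 16, 23, 23, 13).
For a Dirichlet(a₁,…,a_K) with all aᵢ > 1, the mode has j-th component (aⱼ − 1)/(Σaᵢ − K).
Here Σaᵢ = 90 and K = 5, so p_A = (15 − 1)/(90 − 5) = 14/85 ≈ 0.1647.

MAP estimate of p_A = 0.1647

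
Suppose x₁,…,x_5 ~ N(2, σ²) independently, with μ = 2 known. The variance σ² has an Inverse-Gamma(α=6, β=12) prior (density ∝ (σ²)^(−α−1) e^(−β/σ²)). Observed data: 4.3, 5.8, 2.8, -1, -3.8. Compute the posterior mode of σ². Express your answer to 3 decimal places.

σ̂²_MAP = 4.579

Sum of squared deviations about the known mean: SS = (4.3−2)² + (5.8−2)² + (2.8−2)² + (-1−2)² + (-3.8−2)² = 63.01.
The Normal likelihood contributes (σ²)^(−n/2) exp(−SS/(2σ²)), so the posterior is Inverse-Gamma(α + n/2, β + SS/2) = Inverse-Gamma(8.5, 43.505).
The mode of Inverse-Gamma(a, b) is b/(a+1) = 43.505/9.5 ≈ 4.579.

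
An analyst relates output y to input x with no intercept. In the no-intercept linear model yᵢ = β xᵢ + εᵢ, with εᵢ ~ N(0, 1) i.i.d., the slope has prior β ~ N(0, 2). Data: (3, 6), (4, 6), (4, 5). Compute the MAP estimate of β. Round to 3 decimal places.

β̂_MAP = 1.494

log p(β | y) = −Σ(yᵢ − βxᵢ)²/(2·1) − β²/(2·2) + const.
Setting the derivative to zero: Σxᵢ(yᵢ − βxᵢ)/1 − β/2 = 0, so β = Σxᵢyᵢ / (Σxᵢ² + σ²/τ²).
Σxᵢyᵢ = 3·6 + 4·6 + 4·5 = 62; Σxᵢ² = 41; σ²/τ² = 0.5.
β̂_MAP = 62 / (41 + 0.5) = 62/41.5 ≈ 1.494.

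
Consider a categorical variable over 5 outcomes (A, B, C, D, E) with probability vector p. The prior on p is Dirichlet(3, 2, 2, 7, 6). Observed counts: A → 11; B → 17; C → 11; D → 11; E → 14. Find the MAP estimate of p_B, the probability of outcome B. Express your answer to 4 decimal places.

The posterior is Dirichlet(αᵢ + nᵢ) = Dirichlet(14, 19, 13, 18, 20).
For a Dirichlet(a₁,…,a_K) with all aᵢ > 1, the mode has j-th component (aⱼ − 1)/(Σaᵢ − K).
Here Σaᵢ = 84 and K = 5, so p_B = (19 − 1)/(84 − 5) = 18/79 ≈ 0.2278.

MAP estimate of p_B = 0.2278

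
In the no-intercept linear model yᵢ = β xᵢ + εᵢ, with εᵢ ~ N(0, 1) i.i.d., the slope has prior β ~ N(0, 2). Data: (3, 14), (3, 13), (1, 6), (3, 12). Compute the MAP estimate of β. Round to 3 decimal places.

log p(β | y) = −Σ(yᵢ − βxᵢ)²/(2·1) − β²/(2·2) + const.
Setting the derivative to zero: Σxᵢ(yᵢ − βxᵢ)/1 − β/2 = 0, so β = Σxᵢyᵢ / (Σxᵢ² + σ²/τ²).
Σxᵢyᵢ = 3·14 + 3·13 + 1·6 + 3·12 = 123; Σxᵢ² = 28; σ²/τ² = 0.5.
β̂_MAP = 123 / (28 + 0.5) = 123/28.5 ≈ 4.316.

β̂_MAP = 4.316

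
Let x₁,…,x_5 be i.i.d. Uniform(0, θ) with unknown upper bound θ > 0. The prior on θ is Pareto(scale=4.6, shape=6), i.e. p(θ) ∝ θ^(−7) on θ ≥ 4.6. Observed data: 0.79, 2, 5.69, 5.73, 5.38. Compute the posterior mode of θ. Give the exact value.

The Uniform(0, θ) likelihood is θ^(−n) for θ ≥ max(xᵢ), zero otherwise. Here max(xᵢ) = 5.73.
Posterior ∝ θ^(−7) · θ^(−5) = θ^(−12) on θ ≥ max(4.6, 5.73) = 5.73.
This density is strictly decreasing in θ, so the posterior mode lies at the lower boundary of the support.

θ̂_MAP = 5.73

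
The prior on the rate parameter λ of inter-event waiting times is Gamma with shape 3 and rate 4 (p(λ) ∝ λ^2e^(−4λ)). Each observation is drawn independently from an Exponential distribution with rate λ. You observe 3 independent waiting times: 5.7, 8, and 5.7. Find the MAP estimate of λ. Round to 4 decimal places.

The Exponential(rate=λ) likelihood is ∝ λ^n e^(−λΣtᵢ). Here n = 3 and Σtᵢ = 5.7 + 8 + 5.7 = 19.4.
Posterior ∝ λ^2e^(−4λ) · λ^3e^(−19.4λ) = λ^5e^(−23.4λ), i.e. Gamma(6, 23.4).
Mode = (a−1)/b = 5/23.4 ≈ 0.2137.

λ̂_MAP = 0.2137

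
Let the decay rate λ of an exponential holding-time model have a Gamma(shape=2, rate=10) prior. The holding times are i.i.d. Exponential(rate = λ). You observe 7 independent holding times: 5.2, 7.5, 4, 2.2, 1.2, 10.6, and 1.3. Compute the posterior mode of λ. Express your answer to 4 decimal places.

λ̂_MAP = 0.1905

The Exponential(rate=λ) likelihood is ∝ λ^n e^(−λΣtᵢ). Here n = 7 and Σtᵢ = 5.2 + 7.5 + 4 + 2.2 + 1.2 + 10.6 + 1.3 = 32.
Posterior ∝ λe^(−10λ) · λ^7e^(−32λ) = λ^8e^(−42λ), i.e. Gamma(9, 42).
Mode = (a−1)/b = 8/42 ≈ 0.1905.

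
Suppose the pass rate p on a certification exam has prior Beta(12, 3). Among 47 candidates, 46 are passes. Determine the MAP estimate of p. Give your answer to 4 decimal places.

p̂_MAP = 0.9500

Prior: Beta(12, 3).
Data: 46 successes in 47 trials. The binomial likelihood contributes p^46(1−p)^1, so the posterior is Beta(12+46, 3+1) = Beta(58, 4).
For Beta(a, b) with a, b > 1 the mode is (a−1)/(a+b−2) = 57/60 ≈ 0.9500.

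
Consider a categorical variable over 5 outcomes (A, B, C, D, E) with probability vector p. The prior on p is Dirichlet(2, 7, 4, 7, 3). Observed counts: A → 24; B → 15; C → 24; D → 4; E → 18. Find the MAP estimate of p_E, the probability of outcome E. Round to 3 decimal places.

MAP estimate of p_E = 0.194

The posterior is Dirichlet(αᵢ + nᵢ) = Dirichlet(26, 22, 28, 11, 21).
For a Dirichlet(a₁,…,a_K) with all aᵢ > 1, the mode has j-th component (aⱼ − 1)/(Σaᵢ − K).
Here Σaᵢ = 108 and K = 5, so p_E = (21 − 1)/(108 − 5) = 20/103 ≈ 0.194.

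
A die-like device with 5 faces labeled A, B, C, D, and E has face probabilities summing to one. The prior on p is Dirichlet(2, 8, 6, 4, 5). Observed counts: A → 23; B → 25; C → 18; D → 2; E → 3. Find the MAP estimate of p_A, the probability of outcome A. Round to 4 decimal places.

MAP estimate of p_A = 0.2637

The posterior is Dirichlet(αᵢ + nᵢ) = Dirichlet(25, 33, 24, 6, 8).
For a Dirichlet(a₁,…,a_K) with all aᵢ > 1, the mode has j-th component (aⱼ − 1)/(Σaᵢ − K).
Here Σaᵢ = 96 and K = 5, so p_A = (25 − 1)/(96 − 5) = 24/91 ≈ 0.2637.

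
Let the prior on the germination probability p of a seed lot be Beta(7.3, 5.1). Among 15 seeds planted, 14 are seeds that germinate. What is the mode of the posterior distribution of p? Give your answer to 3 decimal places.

Prior: Beta(7.3, 5.1).
Data: 14 successes in 15 trials. The binomial likelihood contributes p^14(1−p)^1, so the posterior is Beta(7.3+14, 5.1+1) = Beta(21.3, 6.1).
For Beta(a, b) with a, b > 1 the mode is (a−1)/(a+b−2) = 20.3/25.4 ≈ 0.799.

p̂_MAP = 0.799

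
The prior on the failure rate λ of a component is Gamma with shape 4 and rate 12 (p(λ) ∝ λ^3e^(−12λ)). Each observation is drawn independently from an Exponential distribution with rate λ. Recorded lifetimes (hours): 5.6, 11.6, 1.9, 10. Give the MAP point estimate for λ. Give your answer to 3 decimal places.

λ̂_MAP = 0.170

The Exponential(rate=λ) likelihood is ∝ λ^n e^(−λΣtᵢ). Here n = 4 and Σtᵢ = 5.6 + 11.6 + 1.9 + 10 = 29.1.
Posterior ∝ λ^3e^(−12λ) · λ^4e^(−29.1λ) = λ^7e^(−41.1λ), i.e. Gamma(8, 41.1).
Mode = (a−1)/b = 7/41.1 ≈ 0.170.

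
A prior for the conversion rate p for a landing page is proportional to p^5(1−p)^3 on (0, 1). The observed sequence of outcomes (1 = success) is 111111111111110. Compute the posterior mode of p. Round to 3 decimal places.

The prior density ∝ p^5(1−p)^3 is the kernel of Beta(6, 4).
Data: 14 successes in 15 trials (from the sequence). The binomial likelihood contributes p^14(1−p)^1, so the posterior is Beta(6+14, 4+1) = Beta(20, 5).
For Beta(a, b) with a, b > 1 the mode is (a−1)/(a+b−2) = 19/23 ≈ 0.826.

p̂_MAP = 0.826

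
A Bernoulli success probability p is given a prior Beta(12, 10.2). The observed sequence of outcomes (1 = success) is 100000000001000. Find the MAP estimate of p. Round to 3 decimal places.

Prior: Beta(12, 10.2).
Data: 2 successes in 15 trials (from the sequence). The binomial likelihood contributes p^2(1−p)^13, so the posterior is Beta(12+2, 10.2+13) = Beta(14, 23.2).
For Beta(a, b) with a, b > 1 the mode is (a−1)/(a+b−2) = 13/35.2 ≈ 0.369.

p̂_MAP = 0.369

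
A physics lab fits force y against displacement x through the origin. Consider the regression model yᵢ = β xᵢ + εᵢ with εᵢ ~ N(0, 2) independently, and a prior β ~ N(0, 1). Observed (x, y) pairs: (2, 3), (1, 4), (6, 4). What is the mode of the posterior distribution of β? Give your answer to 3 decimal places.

log p(β | y) = −Σ(yᵢ − βxᵢ)²/(2·2) − β²/(2·1) + const.
Setting the derivative to zero: Σxᵢ(yᵢ − βxᵢ)/2 − β/1 = 0, so β = Σxᵢyᵢ / (Σxᵢ² + σ²/τ²).
Σxᵢyᵢ = 2·3 + 1·4 + 6·4 = 34; Σxᵢ² = 41; σ²/τ² = 2.
β̂_MAP = 34 / (41 + 2) = 34/43 ≈ 0.791.

β̂_MAP = 0.791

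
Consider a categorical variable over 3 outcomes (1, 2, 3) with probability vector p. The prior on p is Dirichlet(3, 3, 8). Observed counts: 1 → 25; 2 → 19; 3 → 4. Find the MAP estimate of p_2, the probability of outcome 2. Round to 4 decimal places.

The posterior is Dirichlet(αᵢ + nᵢ) = Dirichlet(28, 22, 12).
For a Dirichlet(a₁,…,a_K) with all aᵢ > 1, the mode has j-th component (aⱼ − 1)/(Σaᵢ − K).
Here Σaᵢ = 62 and K = 3, so p_2 = (22 − 1)/(62 − 3) = 21/59 ≈ 0.3559.

MAP estimate: 0.3559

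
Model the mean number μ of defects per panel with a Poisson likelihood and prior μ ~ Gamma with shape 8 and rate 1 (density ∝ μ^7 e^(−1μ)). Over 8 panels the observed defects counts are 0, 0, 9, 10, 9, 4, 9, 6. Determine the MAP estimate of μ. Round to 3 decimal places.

Σxᵢ = 0+0+9+10+9+4+9+6 = 47, with n = 8.
Posterior ∝ μ^7e^(−1μ) · μ^47e^(−8μ) = μ^54e^(−9μ), i.e. Gamma(shape=55, rate=9).
The mode of a Gamma(a, b) with a ≥ 1 (shape–rate) is (a−1)/b = 54/9 ≈ 6.000.

μ̂_MAP = 6.000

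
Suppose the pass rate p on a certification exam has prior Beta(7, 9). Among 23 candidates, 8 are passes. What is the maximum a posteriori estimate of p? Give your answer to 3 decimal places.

p̂_MAP = 0.378

Prior: Beta(7, 9).
Data: 8 successes in 23 trials. The binomial likelihood contributes p^8(1−p)^15, so the posterior is Beta(7+8, 9+15) = Beta(15, 24).
For Beta(a, b) with a, b > 1 the mode is (a−1)/(a+b−2) = 14/37 ≈ 0.378.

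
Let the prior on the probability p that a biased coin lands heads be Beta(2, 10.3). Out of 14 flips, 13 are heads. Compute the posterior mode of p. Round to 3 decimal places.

p̂_MAP = 0.576

Prior: Beta(2, 10.3).
Data: 13 successes in 14 trials. The binomial likelihood contributes p^13(1−p)^1, so the posterior is Beta(2+13, 10.3+1) = Beta(15, 11.3).
For Beta(a, b) with a, b > 1 the mode is (a−1)/(a+b−2) = 14/24.3 ≈ 0.576.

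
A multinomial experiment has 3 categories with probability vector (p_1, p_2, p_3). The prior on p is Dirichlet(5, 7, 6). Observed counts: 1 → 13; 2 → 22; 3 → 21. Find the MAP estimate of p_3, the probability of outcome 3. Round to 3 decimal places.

The posterior is Dirichlet(αᵢ + nᵢ) = Dirichlet(18, 29, 27).
For a Dirichlet(a₁,…,a_K) with all aᵢ > 1, the mode has j-th component (aⱼ − 1)/(Σaᵢ − K).
Here Σaᵢ = 74 and K = 3, so p_3 = (27 − 1)/(74 − 3) = 26/71 ≈ 0.366.

MAP estimate: 0.366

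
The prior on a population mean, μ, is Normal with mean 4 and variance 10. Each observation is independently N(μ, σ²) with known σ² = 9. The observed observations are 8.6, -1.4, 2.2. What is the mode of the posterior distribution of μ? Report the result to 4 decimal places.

μ̂_MAP = 3.3333

n = 3; x̄ = (8.6 + (-1.4) + 2.2)/3 = 9.4/3 = 47/15 ≈ 3.1333.
For a Normal prior and Normal likelihood with known variance, the posterior is Normal; its mode equals its mean, the precision-weighted average.
Prior precision 1/σ₀² = 1/10 = 0.1; data precision n/σ² = 3/9 = 1/3.
μ̂ = (0.1·4 + (1/3)·(47/15)) / (0.1 + 1/3) = (13/9)/(13/30) = 10/3 ≈ 3.3333.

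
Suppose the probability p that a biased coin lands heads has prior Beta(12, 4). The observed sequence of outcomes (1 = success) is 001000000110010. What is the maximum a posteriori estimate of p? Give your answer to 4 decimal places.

p̂_MAP = 0.5172

Prior: Beta(12, 4).
Data: 4 successes in 15 trials (from the sequence). The binomial likelihood contributes p^4(1−p)^11, so the posterior is Beta(12+4, 4+11) = Beta(16, 15).
For Beta(a, b) with a, b > 1 the mode is (a−1)/(a+b−2) = 15/29 ≈ 0.5172.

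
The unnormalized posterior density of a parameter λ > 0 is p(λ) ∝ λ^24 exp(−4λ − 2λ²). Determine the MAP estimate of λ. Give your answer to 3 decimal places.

ℓ'(λ) = 24/λ − 4 − 4λ. Setting this to zero and multiplying by λ: 4λ² + 4λ − 24 = 0.
λ = (−4 + √(4² + 4·4·24)) / (2·4) = (−4 + √400) / 8 = (−4 + 20)/8 = 2.
ℓ''(λ) = −24/λ² − 4 < 0, confirming a maximum.

λ̂_MAP = 2.000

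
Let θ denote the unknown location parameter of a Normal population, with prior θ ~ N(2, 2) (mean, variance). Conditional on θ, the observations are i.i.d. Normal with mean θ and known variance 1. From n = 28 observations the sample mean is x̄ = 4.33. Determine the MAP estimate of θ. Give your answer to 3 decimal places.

n = 28, x̄ = 4.33.
For a Normal prior and Normal likelihood with known variance, the posterior is Normal; its mode equals its mean, the precision-weighted average.
Prior precision 1/σ₀² = 1/2 = 0.5; data precision n/σ² = 28/1 = 28.
θ̂ = (0.5·2 + 28·4.33) / (0.5 + 28) = 122.24/28.5 = 6112/1425 ≈ 4.289.

θ̂_MAP = 4.289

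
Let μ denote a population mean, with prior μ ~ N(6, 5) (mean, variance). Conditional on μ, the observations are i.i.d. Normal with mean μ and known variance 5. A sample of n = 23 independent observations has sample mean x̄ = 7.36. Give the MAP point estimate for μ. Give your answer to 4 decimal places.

μ̂_MAP = 7.3033

n = 23, x̄ = 7.36.
For a Normal prior and Normal likelihood with known variance, the posterior is Normal; its mode equals its mean, the precision-weighted average.
Prior precision 1/σ₀² = 1/5 = 0.2; data precision n/σ² = 23/5 = 4.6.
μ̂ = (0.2·6 + 4.6·7.36) / (0.2 + 4.6) = 35.056/4.8 = 2191/300 ≈ 7.3033.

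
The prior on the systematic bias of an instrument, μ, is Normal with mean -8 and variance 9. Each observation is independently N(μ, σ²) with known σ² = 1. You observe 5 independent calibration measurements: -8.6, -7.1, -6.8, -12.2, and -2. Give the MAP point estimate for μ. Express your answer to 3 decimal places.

n = 5; x̄ = ((-8.6) + (-7.1) + (-6.8) + (-12.2) + (-2))/5 = -36.7/5 = -7.34.
For a Normal prior and Normal likelihood with known variance, the posterior is Normal; its mode equals its mean, the precision-weighted average.
Prior precision 1/σ₀² = 1/9; data precision n/σ² = 5/1 = 5.
μ̂ = ((1/9)·(-8) + 5·(-7.34)) / (1/9 + 5) = (-3383/90)/(46/9) = -3383/460 ≈ -7.354.

μ̂_MAP = -7.354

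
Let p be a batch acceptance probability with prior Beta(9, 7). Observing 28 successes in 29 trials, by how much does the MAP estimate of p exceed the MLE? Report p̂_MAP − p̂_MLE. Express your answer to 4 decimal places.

Posterior is Beta(37, 8); MAP = (37−1)/(45−2) = 36/43 ≈ 0.83721.
MLE ignores the prior: p̂_MLE = k/n = 28/29 ≈ 0.96552.
Difference = 36/43 − 28/29 = -160/1247 ≈ -0.1283.

MAP − MLE = -0.1283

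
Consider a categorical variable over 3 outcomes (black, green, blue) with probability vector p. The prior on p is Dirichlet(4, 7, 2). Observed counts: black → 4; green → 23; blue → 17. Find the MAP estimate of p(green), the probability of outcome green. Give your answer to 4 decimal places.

The posterior is Dirichlet(αᵢ + nᵢ) = Dirichlet(8, 30, 19).
For a Dirichlet(a₁,…,a_K) with all aᵢ > 1, the mode has j-th component (aⱼ − 1)/(Σaᵢ − K).
Here Σaᵢ = 57 and K = 3, so p(green) = (30 − 1)/(57 − 3) = 29/54 ≈ 0.5370.

MAP estimate of p(green) = 0.5370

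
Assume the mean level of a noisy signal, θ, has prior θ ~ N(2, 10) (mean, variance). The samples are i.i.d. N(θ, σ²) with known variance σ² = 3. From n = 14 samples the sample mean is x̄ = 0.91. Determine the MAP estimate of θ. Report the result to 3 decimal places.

n = 14, x̄ = 0.91.
For a Normal prior and Normal likelihood with known variance, the posterior is Normal; its mode equals its mean, the precision-weighted average.
Prior precision 1/σ₀² = 1/10 = 0.1; data precision n/σ² = 14/3.
θ̂ = (0.1·2 + (14/3)·0.91) / (0.1 + 14/3) = (667/150)/(143/30) = 667/715 ≈ 0.933.

θ̂_MAP = 0.933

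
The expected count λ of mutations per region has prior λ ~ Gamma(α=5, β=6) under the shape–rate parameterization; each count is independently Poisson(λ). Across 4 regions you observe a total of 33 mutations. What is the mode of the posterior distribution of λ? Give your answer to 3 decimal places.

λ̂_MAP = 3.700

Σxᵢ = 33, n = 4.
Posterior ∝ λ^4e^(−6λ) · λ^33e^(−4λ) = λ^37e^(−10λ), i.e. Gamma(shape=38, rate=10).
The mode of a Gamma(a, b) with a ≥ 1 (shape–rate) is (a−1)/b = 37/10 ≈ 3.700.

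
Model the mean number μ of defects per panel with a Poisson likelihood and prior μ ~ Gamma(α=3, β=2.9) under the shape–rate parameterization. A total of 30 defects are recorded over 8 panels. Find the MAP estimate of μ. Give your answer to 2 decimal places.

μ̂_MAP = 2.94

Σxᵢ = 30, n = 8.
Posterior ∝ μ^2e^(−2.9μ) · μ^30e^(−8μ) = μ^32e^(−10.9μ), i.e. Gamma(shape=33, rate=10.9).
The mode of a Gamma(a, b) with a ≥ 1 (shape–rate) is (a−1)/b = 32/10.9 ≈ 2.94.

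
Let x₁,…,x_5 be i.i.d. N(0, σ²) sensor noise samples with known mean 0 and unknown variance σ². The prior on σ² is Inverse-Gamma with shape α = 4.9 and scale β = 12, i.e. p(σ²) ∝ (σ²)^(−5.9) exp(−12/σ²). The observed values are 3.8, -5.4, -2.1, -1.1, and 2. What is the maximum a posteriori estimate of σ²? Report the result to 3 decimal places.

Sum of squared deviations about the known mean: SS = (3.8−0)² + (-5.4−0)² + (-2.1−0)² + (-1.1−0)² + (2−0)² = 53.22.
The Normal likelihood contributes (σ²)^(−n/2) exp(−SS/(2σ²)), so the posterior is Inverse-Gamma(α + n/2, β + SS/2) = Inverse-Gamma(7.4, 38.61).
The mode of Inverse-Gamma(a, b) is b/(a+1) = 38.61/8.4 ≈ 4.596.

σ̂²_MAP = 4.596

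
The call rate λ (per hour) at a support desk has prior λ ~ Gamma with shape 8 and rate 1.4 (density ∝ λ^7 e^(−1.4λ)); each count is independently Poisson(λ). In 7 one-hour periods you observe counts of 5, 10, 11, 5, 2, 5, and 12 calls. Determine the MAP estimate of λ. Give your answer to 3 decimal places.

Σxᵢ = 5+10+11+5+2+5+12 = 50, with n = 7.
Posterior ∝ λ^7e^(−1.4λ) · λ^50e^(−7λ) = λ^57e^(−8.4λ), i.e. Gamma(shape=58, rate=8.4).
The mode of a Gamma(a, b) with a ≥ 1 (shape–rate) is (a−1)/b = 57/8.4 ≈ 6.786.

λ̂_MAP = 6.786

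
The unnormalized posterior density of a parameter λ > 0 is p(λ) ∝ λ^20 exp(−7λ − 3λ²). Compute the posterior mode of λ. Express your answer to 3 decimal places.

ℓ'(λ) = 20/λ − 7 − 6λ. Setting this to zero and multiplying by λ: 6λ² + 7λ − 20 = 0.
λ = (−7 + √(7² + 4·6·20)) / (2·6) = (−7 + √529) / 12 = (−7 + 23)/12 = 4/3.
ℓ''(λ) = −20/λ² − 6 < 0, confirming a maximum.

λ̂_MAP = 1.333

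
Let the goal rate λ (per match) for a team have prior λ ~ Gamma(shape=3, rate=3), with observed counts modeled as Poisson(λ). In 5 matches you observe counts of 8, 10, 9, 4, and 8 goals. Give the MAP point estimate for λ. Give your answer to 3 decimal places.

λ̂_MAP = 5.125

Σxᵢ = 8+10+9+4+8 = 39, with n = 5.
Posterior ∝ λ^2e^(−3λ) · λ^39e^(−5λ) = λ^41e^(−8λ), i.e. Gamma(shape=42, rate=8).
The mode of a Gamma(a, b) with a ≥ 1 (shape–rate) is (a−1)/b = 41/8 ≈ 5.125.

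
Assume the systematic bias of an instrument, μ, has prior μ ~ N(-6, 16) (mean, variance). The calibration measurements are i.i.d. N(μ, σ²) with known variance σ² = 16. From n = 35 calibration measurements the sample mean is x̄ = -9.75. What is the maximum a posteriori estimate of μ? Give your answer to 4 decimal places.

n = 35, x̄ = -9.75.
For a Normal prior and Normal likelihood with known variance, the posterior is Normal; its mode equals its mean, the precision-weighted average.
Prior precision 1/σ₀² = 1/16 = 0.0625; data precision n/σ² = 35/16 = 2.1875.
μ̂ = (0.0625·(-6) + 2.1875·(-9.75)) / (0.0625 + 2.1875) = (-21.703125)/2.25 = -463/48 ≈ -9.6458.

μ̂_MAP = -9.6458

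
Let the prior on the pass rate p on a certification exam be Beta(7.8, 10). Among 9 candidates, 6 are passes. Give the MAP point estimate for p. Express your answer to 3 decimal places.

p̂_MAP = 0.516

Prior: Beta(7.8, 10).
Data: 6 successes in 9 trials. The binomial likelihood contributes p^6(1−p)^3, so the posterior is Beta(7.8+6, 10+3) = Beta(13.8, 13).
For Beta(a, b) with a, b > 1 the mode is (a−1)/(a+b−2) = 12.8/24.8 ≈ 0.516.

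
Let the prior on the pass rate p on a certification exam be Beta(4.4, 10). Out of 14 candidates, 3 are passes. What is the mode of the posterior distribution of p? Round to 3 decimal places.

p̂_MAP = 0.242

Prior: Beta(4.4, 10).
Data: 3 successes in 14 trials. The binomial likelihood contributes p^3(1−p)^11, so the posterior is Beta(4.4+3, 10+11) = Beta(7.4, 21).
For Beta(a, b) with a, b > 1 the mode is (a−1)/(a+b−2) = 6.4/26.4 ≈ 0.242.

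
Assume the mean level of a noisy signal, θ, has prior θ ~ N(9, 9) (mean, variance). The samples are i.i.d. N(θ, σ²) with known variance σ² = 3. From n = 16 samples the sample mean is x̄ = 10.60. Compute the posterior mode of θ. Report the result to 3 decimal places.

θ̂_MAP = 10.567

n = 16, x̄ = 10.60.
For a Normal prior and Normal likelihood with known variance, the posterior is Normal; its mode equals its mean, the precision-weighted average.
Prior precision 1/σ₀² = 1/9; data precision n/σ² = 16/3.
θ̂ = ((1/9)·9 + (16/3)·10.6) / (1/9 + 16/3) = (863/15)/(49/9) = 2589/245 ≈ 10.567.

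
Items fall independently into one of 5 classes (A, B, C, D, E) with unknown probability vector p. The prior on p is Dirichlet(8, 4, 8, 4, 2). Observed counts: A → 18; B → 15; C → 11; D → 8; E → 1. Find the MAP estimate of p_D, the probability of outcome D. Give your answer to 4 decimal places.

MAP estimate of p_D = 0.1486

The posterior is Dirichlet(αᵢ + nᵢ) = Dirichlet(26, 19, 19, 12, 3).
For a Dirichlet(a₁,…,a_K) with all aᵢ > 1, the mode has j-th component (aⱼ − 1)/(Σaᵢ − K).
Here Σaᵢ = 79 and K = 5, so p_D = (12 − 1)/(79 − 5) = 11/74 ≈ 0.1486.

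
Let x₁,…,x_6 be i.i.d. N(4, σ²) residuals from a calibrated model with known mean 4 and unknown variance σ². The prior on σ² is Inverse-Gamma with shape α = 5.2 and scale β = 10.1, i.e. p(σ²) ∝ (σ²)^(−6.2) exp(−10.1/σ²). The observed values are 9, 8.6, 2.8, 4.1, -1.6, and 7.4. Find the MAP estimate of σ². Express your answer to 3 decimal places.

Sum of squared deviations about the known mean: SS = (9−4)² + (8.6−4)² + (2.8−4)² + (4.1−4)² + (-1.6−4)² + (7.4−4)² = 90.53.
The Normal likelihood contributes (σ²)^(−n/2) exp(−SS/(2σ²)), so the posterior is Inverse-Gamma(α + n/2, β + SS/2) = Inverse-Gamma(8.2, 55.365).
The mode of Inverse-Gamma(a, b) is b/(a+1) = 55.365/9.2 ≈ 6.018.

σ̂²_MAP = 6.018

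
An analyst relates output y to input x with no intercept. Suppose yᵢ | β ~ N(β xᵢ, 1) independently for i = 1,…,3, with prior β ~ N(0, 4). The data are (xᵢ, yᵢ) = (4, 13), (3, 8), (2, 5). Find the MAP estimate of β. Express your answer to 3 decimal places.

β̂_MAP = 2.940

log p(β | y) = −Σ(yᵢ − βxᵢ)²/(2·1) − β²/(2·4) + const.
Setting the derivative to zero: Σxᵢ(yᵢ − βxᵢ)/1 − β/4 = 0, so β = Σxᵢyᵢ / (Σxᵢ² + σ²/τ²).
Σxᵢyᵢ = 4·13 + 3·8 + 2·5 = 86; Σxᵢ² = 29; σ²/τ² = 0.25.
β̂_MAP = 86 / (29 + 0.25) = 86/29.25 ≈ 2.940.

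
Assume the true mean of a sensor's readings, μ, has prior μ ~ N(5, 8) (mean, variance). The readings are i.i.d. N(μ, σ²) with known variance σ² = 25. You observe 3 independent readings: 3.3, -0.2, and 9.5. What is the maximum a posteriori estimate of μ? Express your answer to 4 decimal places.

μ̂_MAP = 4.6082

n = 3; x̄ = (3.3 + (-0.2) + 9.5)/3 = 12.6/3 = 4.2.
For a Normal prior and Normal likelihood with known variance, the posterior is Normal; its mode equals its mean, the precision-weighted average.
Prior precision 1/σ₀² = 1/8 = 0.125; data precision n/σ² = 3/25 = 0.12.
μ̂ = (0.125·5 + 0.12·4.2) / (0.125 + 0.12) = 1.129/0.245 = 1129/245 ≈ 4.6082.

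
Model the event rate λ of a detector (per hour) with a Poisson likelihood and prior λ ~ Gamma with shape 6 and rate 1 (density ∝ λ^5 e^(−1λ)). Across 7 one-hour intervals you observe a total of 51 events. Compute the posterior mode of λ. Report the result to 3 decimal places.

λ̂_MAP = 7.000

Σxᵢ = 51, n = 7.
Posterior ∝ λ^5e^(−1λ) · λ^51e^(−7λ) = λ^56e^(−8λ), i.e. Gamma(shape=57, rate=8).
The mode of a Gamma(a, b) with a ≥ 1 (shape–rate) is (a−1)/b = 56/8 ≈ 7.000.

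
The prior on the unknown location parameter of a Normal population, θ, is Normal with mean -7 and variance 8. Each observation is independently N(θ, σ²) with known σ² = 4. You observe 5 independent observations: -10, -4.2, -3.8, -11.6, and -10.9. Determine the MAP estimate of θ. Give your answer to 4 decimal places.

θ̂_MAP = -8.0000

n = 5; x̄ = ((-10) + (-4.2) + (-3.8) + (-11.6) + (-10.9))/5 = -40.5/5 = -8.1.
For a Normal prior and Normal likelihood with known variance, the posterior is Normal; its mode equals its mean, the precision-weighted average.
Prior precision 1/σ₀² = 1/8 = 0.125; data precision n/σ² = 5/4 = 1.25.
θ̂ = (0.125·(-7) + 1.25·(-8.1)) / (0.125 + 1.25) = (-11)/1.375 = -8.0000.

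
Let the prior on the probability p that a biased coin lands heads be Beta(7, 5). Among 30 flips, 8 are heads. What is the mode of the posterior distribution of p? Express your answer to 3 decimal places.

Prior: Beta(7, 5).
Data: 8 successes in 30 trials. The binomial likelihood contributes p^8(1−p)^22, so the posterior is Beta(7+8, 5+22) = Beta(15, 27).
For Beta(a, b) with a, b > 1 the mode is (a−1)/(a+b−2) = 14/40 ≈ 0.350.

p̂_MAP = 0.350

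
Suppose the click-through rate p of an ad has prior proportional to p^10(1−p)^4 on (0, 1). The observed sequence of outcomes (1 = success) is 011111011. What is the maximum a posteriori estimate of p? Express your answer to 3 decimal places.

The prior density ∝ p^10(1−p)^4 is the kernel of Beta(11, 5).
Data: 7 successes in 9 trials (from the sequence). The binomial likelihood contributes p^7(1−p)^2, so the posterior is Beta(11+7, 5+2) = Beta(18, 7).
For Beta(a, b) with a, b > 1 the mode is (a−1)/(a+b−2) = 17/23 ≈ 0.739.

p̂_MAP = 0.739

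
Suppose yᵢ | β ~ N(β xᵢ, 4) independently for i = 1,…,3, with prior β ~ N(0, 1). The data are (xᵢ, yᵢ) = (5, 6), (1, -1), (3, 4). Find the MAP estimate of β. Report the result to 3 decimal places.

log p(β | y) = −Σ(yᵢ − βxᵢ)²/(2·4) − β²/(2·1) + const.
Setting the derivative to zero: Σxᵢ(yᵢ − βxᵢ)/4 − β/1 = 0, so β = Σxᵢyᵢ / (Σxᵢ² + σ²/τ²).
Σxᵢyᵢ = 5·6 + 1·(-1) + 3·4 = 41; Σxᵢ² = 35; σ²/τ² = 4.
β̂_MAP = 41 / (35 + 4) = 41/39 ≈ 1.051.

β̂_MAP = 1.051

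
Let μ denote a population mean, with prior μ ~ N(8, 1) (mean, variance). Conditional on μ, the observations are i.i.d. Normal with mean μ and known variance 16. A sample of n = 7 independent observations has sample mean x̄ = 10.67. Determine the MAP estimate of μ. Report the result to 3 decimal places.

μ̂_MAP = 8.813

n = 7, x̄ = 10.67.
For a Normal prior and Normal likelihood with known variance, the posterior is Normal; its mode equals its mean, the precision-weighted average.
Prior precision 1/σ₀² = 1/1 = 1; data precision n/σ² = 7/16 = 0.4375.
μ̂ = (1·8 + 0.4375·10.67) / (1 + 0.4375) = 12.668125/1.4375 = 20269/2300 ≈ 8.813.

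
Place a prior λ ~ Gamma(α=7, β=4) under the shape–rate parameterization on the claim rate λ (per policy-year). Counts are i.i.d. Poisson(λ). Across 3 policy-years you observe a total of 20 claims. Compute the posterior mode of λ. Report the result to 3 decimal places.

λ̂_MAP = 3.714

Σxᵢ = 20, n = 3.
Posterior ∝ λ^6e^(−4λ) · λ^20e^(−3λ) = λ^26e^(−7λ), i.e. Gamma(shape=27, rate=7).
The mode of a Gamma(a, b) with a ≥ 1 (shape–rate) is (a−1)/b = 26/7 ≈ 3.714.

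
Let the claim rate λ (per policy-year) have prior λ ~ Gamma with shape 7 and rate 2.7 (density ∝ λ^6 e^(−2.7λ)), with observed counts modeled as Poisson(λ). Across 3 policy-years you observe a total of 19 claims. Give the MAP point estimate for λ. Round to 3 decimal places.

λ̂_MAP = 4.386

Σxᵢ = 19, n = 3.
Posterior ∝ λ^6e^(−2.7λ) · λ^19e^(−3λ) = λ^25e^(−5.7λ), i.e. Gamma(shape=26, rate=5.7).
The mode of a Gamma(a, b) with a ≥ 1 (shape–rate) is (a−1)/b = 25/5.7 ≈ 4.386.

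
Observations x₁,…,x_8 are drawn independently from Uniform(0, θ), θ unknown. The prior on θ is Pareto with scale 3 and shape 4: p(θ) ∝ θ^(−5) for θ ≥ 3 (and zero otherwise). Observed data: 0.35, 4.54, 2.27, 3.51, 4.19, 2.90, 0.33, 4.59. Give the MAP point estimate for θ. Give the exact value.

θ̂_MAP = 4.59

The Uniform(0, θ) likelihood is θ^(−n) for θ ≥ max(xᵢ), zero otherwise. Here max(xᵢ) = 4.59.
Posterior ∝ θ^(−5) · θ^(−8) = θ^(−13) on θ ≥ max(3, 4.59) = 4.59.
This density is strictly decreasing in θ, so the posterior mode lies at the lower boundary of the support.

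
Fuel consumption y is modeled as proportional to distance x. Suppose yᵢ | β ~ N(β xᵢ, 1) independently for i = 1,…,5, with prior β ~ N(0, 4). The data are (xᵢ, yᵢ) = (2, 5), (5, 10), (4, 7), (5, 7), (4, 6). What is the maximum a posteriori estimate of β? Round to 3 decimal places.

log p(β | y) = −Σ(yᵢ − βxᵢ)²/(2·1) − β²/(2·4) + const.
Setting the derivative to zero: Σxᵢ(yᵢ − βxᵢ)/1 − β/4 = 0, so β = Σxᵢyᵢ / (Σxᵢ² + σ²/τ²).
Σxᵢyᵢ = 2·5 + 5·10 + 4·7 + 5·7 + 4·6 = 147; Σxᵢ² = 86; σ²/τ² = 0.25.
β̂_MAP = 147 / (86 + 0.25) = 147/86.25 ≈ 1.704.

β̂_MAP = 1.704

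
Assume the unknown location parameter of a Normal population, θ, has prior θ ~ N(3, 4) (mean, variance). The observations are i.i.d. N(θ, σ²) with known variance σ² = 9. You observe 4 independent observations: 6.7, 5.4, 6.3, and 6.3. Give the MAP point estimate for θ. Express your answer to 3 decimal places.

n = 4; x̄ = (6.7 + 5.4 + 6.3 + 6.3)/4 = 24.7/4 = 6.175.
For a Normal prior and Normal likelihood with known variance, the posterior is Normal; its mode equals its mean, the precision-weighted average.
Prior precision 1/σ₀² = 1/4 = 0.25; data precision n/σ² = 4/9.
θ̂ = (0.25·3 + (4/9)·6.175) / (0.25 + 4/9) = (629/180)/(25/36) = 5.032.

θ̂_MAP = 5.032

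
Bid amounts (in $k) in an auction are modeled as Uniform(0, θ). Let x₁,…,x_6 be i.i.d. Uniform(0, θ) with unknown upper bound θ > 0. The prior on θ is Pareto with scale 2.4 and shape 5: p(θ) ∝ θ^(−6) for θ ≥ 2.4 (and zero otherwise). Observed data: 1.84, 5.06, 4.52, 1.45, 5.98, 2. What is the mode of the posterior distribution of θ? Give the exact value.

The Uniform(0, θ) likelihood is θ^(−n) for θ ≥ max(xᵢ), zero otherwise. Here max(xᵢ) = 5.98.
Posterior ∝ θ^(−6) · θ^(−6) = θ^(−12) on θ ≥ max(2.4, 5.98) = 5.98.
This density is strictly decreasing in θ, so the posterior mode lies at the lower boundary of the support.

θ̂_MAP = 5.98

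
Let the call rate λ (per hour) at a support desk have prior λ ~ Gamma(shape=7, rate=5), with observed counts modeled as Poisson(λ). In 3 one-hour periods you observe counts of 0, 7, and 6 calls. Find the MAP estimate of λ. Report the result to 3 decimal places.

λ̂_MAP = 2.375

Σxᵢ = 0+7+6 = 13, with n = 3.
Posterior ∝ λ^6e^(−5λ) · λ^13e^(−3λ) = λ^19e^(−8λ), i.e. Gamma(shape=20, rate=8).
The mode of a Gamma(a, b) with a ≥ 1 (shape–rate) is (a−1)/b = 19/8 ≈ 2.375.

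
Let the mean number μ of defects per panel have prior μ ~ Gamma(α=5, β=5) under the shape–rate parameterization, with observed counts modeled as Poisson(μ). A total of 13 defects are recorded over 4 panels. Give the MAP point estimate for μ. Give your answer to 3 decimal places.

Σxᵢ = 13, n = 4.
Posterior ∝ μ^4e^(−5μ) · μ^13e^(−4μ) = μ^17e^(−9μ), i.e. Gamma(shape=18, rate=9).
The mode of a Gamma(a, b) with a ≥ 1 (shape–rate) is (a−1)/b = 17/9 ≈ 1.889.

μ̂_MAP = 1.889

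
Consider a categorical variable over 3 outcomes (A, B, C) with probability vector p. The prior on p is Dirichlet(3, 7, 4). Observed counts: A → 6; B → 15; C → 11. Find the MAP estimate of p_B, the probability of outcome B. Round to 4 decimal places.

MAP estimate of p_B = 0.4884

The posterior is Dirichlet(αᵢ + nᵢ) = Dirichlet(9, 22, 15).
For a Dirichlet(a₁,…,a_K) with all aᵢ > 1, the mode has j-th component (aⱼ − 1)/(Σaᵢ − K).
Here Σaᵢ = 46 and K = 3, so p_B = (22 − 1)/(46 − 3) = 21/43 ≈ 0.4884.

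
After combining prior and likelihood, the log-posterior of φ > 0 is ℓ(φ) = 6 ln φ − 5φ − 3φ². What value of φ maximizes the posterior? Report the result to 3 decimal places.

ℓ'(φ) = 6/φ − 5 − 6φ. Setting this to zero and multiplying by φ: 6φ² + 5φ − 6 = 0.
φ = (−5 + √(5² + 4·6·6)) / (2·6) = (−5 + √169) / 12 = (−5 + 13)/12 = 2/3.
ℓ''(φ) = −6/φ² − 6 < 0, confirming a maximum.

φ̂_MAP = 0.667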